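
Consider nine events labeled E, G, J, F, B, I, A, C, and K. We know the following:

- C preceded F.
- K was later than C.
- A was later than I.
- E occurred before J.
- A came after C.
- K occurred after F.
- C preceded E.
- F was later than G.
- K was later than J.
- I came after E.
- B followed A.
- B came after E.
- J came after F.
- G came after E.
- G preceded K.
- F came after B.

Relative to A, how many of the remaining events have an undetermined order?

1

Forced before A: C, E, and I; forced after A: B, F, J, and K.
That leaves G with no forced order relative to A — 1.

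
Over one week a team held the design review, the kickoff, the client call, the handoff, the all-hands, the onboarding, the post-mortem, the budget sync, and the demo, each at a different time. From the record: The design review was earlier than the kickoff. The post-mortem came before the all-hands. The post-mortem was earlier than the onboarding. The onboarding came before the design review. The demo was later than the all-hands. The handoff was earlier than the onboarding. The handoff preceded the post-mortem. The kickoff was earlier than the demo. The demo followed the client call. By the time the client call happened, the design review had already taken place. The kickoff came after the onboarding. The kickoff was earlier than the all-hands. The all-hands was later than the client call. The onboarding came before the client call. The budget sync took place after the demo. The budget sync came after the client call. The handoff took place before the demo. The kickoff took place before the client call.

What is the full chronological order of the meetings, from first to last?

the handoff, the post-mortem, the onboarding, the design review, the kickoff, the client call, the all-hands, the demo, the budget sync

The constraints fix every adjacent pair, so only one ordering works:
the handoff → the post-mortem → the onboarding → the design review → the kickoff → the client call → the all-hands → the demo → the budget sync.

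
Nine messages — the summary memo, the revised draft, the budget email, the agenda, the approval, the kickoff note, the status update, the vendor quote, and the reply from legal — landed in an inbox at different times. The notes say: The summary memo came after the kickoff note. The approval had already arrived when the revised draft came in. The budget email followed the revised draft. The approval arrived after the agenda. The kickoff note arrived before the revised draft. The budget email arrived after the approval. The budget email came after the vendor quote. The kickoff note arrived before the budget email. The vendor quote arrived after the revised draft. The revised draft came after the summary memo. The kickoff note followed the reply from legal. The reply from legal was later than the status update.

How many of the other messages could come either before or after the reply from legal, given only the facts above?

2

Forced before the reply from legal: the status update; forced after the reply from legal: the budget email, the kickoff note, the revised draft, the summary memo, and the vendor quote.
That leaves the agenda and the approval with no forced order relative to the reply from legal — 2.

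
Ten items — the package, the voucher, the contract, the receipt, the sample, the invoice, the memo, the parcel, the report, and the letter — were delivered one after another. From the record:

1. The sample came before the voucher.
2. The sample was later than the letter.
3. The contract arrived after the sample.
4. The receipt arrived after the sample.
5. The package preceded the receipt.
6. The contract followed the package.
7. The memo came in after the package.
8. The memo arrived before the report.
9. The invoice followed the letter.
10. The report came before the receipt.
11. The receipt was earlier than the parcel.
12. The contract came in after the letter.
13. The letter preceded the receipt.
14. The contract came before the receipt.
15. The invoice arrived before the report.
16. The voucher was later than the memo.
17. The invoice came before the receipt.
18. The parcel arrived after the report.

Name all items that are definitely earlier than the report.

the invoice, the letter, the memo, the package

Directly stated before the report: the invoice and the memo.
The letter reaches the report via the letter → the invoice → the report.
The package reaches the report via the package → the memo → the report.
No chain forces the voucher (or any of the others) ahead of the report.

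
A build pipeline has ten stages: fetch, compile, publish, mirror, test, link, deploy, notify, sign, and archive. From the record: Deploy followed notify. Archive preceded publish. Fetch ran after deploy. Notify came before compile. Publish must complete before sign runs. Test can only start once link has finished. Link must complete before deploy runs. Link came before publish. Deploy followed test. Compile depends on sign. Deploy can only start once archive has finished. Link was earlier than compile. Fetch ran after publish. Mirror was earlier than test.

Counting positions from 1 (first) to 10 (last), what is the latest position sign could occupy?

Sign must come before compile — 1 stage forced after it.
Everything else can be placed before sign in some valid order, so sign can sit as late as position 10 − 1 = 9.

9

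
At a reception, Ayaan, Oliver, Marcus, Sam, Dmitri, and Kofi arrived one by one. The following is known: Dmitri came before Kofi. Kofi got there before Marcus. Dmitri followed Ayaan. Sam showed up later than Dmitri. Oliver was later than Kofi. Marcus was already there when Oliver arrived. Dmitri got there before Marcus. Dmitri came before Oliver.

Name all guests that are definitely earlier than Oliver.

Ayaan, Dmitri, Kofi, Marcus

Directly stated before Oliver: Dmitri, Kofi, and Marcus.
Ayaan reaches Oliver via Ayaan → Dmitri → Oliver.
No chain forces Sam ahead of Oliver.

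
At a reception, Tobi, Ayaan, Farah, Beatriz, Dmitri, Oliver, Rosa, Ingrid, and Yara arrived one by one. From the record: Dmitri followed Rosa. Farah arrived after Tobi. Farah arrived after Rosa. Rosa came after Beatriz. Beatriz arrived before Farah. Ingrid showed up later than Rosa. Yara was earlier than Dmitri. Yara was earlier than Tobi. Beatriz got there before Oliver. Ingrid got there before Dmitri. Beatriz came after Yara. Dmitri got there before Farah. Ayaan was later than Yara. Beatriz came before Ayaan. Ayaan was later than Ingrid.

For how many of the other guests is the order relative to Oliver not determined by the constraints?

Forced before Oliver: Beatriz and Yara.
That leaves Ayaan, Dmitri, Farah, Ingrid, Rosa, and Tobi with no forced order relative to Oliver — 6.

6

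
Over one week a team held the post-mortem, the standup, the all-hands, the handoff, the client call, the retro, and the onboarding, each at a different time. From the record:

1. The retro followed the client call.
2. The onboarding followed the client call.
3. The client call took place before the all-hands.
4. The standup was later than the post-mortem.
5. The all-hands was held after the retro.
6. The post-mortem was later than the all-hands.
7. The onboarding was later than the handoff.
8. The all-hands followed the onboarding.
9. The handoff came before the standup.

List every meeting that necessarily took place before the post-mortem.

the all-hands, the client call, the handoff, the onboarding, the retro

Directly stated before the post-mortem: the all-hands.
The client call reaches the post-mortem via the client call → the all-hands → the post-mortem.
The handoff reaches the post-mortem via the handoff → the onboarding → the all-hands → the post-mortem.
The onboarding reaches the post-mortem via the onboarding → the all-hands → the post-mortem.
Likewise the retro reaches the post-mortem by chaining the stated constraints.
No chain forces the standup ahead of the post-mortem.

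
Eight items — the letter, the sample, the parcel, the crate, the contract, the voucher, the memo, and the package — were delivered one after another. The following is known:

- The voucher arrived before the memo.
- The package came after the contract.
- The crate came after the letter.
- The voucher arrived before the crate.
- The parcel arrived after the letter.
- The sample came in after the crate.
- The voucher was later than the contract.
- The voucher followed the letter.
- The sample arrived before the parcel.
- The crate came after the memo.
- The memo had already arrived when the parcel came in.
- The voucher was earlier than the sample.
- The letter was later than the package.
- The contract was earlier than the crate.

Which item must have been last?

the parcel

Every other item has a chain of constraints placing it before the parcel, so the parcel is last.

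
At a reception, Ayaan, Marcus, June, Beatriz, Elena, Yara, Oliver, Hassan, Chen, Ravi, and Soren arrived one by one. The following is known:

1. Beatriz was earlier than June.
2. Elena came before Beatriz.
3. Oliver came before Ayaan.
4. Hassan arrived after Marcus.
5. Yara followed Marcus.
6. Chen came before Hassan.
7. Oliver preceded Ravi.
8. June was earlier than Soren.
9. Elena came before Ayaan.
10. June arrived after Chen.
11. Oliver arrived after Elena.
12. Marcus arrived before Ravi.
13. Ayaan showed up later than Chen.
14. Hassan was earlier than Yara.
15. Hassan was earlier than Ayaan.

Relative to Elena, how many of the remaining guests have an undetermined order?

Forced after Elena: Ayaan, Beatriz, June, Oliver, Ravi, and Soren.
That leaves Chen, Hassan, Marcus, and Yara with no forced order relative to Elena — 4.

4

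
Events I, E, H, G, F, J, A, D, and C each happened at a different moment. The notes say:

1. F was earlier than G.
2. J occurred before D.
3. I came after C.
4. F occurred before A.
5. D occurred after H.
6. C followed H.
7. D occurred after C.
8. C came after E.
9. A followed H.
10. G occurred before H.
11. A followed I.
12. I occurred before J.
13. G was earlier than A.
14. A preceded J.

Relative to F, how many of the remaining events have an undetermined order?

1

Forced after F: A, C, D, G, H, I, and J.
That leaves E with no forced order relative to F — 1.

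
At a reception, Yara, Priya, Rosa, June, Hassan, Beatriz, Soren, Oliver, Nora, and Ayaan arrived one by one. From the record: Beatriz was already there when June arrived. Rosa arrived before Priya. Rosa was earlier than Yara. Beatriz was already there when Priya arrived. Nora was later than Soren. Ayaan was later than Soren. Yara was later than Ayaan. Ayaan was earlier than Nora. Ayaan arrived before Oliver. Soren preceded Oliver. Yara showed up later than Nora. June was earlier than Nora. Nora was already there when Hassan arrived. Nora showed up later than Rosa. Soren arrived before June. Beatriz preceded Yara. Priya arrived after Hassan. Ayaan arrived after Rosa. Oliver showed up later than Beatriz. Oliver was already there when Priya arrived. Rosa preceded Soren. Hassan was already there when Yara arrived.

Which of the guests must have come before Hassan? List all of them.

Directly stated before Hassan: Nora.
Ayaan reaches Hassan via Ayaan → Nora → Hassan.
Beatriz reaches Hassan via Beatriz → June → Nora → Hassan.
June reaches Hassan via June → Nora → Hassan.
Likewise Rosa and Soren each reach Hassan by chaining the stated constraints.
No chain forces Priya (or any of the others) ahead of Hassan.

Ayaan, Beatriz, June, Nora, Rosa, Soren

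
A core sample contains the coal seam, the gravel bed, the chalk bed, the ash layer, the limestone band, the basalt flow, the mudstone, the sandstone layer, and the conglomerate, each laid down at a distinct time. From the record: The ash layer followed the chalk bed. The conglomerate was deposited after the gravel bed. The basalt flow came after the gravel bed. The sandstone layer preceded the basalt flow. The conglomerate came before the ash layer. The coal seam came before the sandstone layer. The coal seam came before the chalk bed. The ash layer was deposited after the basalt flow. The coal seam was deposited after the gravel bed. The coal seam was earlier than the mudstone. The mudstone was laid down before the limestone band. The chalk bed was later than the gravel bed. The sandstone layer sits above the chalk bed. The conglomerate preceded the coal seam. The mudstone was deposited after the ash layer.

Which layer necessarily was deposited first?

The gravel bed has a chain of constraints placing it before every other layer, so the gravel bed must be first.

the gravel bed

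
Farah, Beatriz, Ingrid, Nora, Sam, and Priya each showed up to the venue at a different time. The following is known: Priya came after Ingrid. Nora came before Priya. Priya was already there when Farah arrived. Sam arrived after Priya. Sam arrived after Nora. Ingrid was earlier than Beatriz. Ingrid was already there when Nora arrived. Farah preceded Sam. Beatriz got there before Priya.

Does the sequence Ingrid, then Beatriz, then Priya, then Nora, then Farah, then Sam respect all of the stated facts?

no

The constraints require Nora before Priya, but in the proposed sequence Priya appears ahead of Nora. That one violation is enough.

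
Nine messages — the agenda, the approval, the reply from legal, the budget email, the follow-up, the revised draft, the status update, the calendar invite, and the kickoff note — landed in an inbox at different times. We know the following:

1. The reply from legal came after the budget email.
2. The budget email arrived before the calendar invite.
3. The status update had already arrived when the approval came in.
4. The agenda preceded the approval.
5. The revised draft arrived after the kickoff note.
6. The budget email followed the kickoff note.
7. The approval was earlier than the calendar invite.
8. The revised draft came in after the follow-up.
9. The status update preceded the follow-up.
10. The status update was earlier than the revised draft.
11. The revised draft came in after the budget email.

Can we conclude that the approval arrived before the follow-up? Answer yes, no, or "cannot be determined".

No chain of stated constraints runs from the approval to the follow-up, and none runs from the follow-up to the approval either.
So the relative order of the approval and the follow-up is not fixed by the given facts.

cannot be determined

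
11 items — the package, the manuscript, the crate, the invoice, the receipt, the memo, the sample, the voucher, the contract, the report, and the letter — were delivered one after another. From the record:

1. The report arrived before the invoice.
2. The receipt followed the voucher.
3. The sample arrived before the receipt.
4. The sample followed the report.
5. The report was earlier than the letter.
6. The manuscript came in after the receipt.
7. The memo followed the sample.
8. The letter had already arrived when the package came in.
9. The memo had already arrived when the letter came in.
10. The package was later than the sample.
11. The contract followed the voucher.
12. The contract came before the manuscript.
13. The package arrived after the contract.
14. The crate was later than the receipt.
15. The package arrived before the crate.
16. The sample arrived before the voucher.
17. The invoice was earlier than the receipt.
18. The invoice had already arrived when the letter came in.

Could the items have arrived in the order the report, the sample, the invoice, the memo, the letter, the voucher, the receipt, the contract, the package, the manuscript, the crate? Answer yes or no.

yes

Check each stated constraint against the proposed order — e.g. the sample is ahead of the receipt; the sample is ahead of the package. Every pair is in the required order; nothing is violated.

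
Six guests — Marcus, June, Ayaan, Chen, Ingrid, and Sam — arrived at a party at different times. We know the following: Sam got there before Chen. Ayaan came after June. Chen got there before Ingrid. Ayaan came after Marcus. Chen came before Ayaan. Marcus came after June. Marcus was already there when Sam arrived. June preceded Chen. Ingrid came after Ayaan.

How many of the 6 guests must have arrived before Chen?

3

Directly stated before Chen: June and Sam.
Marcus reaches Chen via Marcus → Sam → Chen.
That's June, Marcus, and Sam — 3 in all.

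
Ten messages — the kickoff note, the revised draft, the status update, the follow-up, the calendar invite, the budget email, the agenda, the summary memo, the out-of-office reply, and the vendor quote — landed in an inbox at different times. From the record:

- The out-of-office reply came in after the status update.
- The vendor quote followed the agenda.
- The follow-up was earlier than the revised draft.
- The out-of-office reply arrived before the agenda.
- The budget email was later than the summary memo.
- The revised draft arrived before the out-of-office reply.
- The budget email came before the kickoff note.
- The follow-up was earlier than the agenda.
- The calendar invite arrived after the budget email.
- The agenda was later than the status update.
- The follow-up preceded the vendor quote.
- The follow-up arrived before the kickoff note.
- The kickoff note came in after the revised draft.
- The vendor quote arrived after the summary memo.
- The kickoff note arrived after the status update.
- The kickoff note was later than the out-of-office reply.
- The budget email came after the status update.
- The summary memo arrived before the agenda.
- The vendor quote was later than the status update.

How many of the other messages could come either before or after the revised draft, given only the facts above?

Forced before the revised draft: the follow-up; forced after the revised draft: the agenda, the kickoff note, the out-of-office reply, and the vendor quote.
That leaves the budget email, the calendar invite, the status update, and the summary memo with no forced order relative to the revised draft — 4.

4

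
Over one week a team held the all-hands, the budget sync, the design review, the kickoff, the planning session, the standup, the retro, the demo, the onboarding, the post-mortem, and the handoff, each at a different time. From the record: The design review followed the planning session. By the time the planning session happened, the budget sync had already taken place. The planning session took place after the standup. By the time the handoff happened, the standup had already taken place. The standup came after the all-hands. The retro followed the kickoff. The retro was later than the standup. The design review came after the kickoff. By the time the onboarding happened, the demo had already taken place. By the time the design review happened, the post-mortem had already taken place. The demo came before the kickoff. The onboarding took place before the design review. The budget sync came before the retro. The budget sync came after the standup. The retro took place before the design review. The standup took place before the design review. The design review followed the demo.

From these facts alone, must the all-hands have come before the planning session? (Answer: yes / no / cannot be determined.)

yes

Chain the constraints: the all-hands → the standup → the planning session. Each link is directly stated, so the all-hands comes before the planning session.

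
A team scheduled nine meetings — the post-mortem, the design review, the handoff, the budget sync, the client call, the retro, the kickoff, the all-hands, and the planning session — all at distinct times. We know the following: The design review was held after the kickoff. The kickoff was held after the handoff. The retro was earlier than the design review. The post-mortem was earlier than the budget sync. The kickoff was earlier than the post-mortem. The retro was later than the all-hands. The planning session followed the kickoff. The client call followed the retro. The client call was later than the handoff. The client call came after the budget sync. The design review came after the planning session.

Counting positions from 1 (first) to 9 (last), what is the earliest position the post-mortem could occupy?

3

The handoff and the kickoff must both come before the post-mortem — 2 forced predecessors.
Nothing else is forced ahead of the post-mortem, so its earliest slot is position 2 + 1 = 3.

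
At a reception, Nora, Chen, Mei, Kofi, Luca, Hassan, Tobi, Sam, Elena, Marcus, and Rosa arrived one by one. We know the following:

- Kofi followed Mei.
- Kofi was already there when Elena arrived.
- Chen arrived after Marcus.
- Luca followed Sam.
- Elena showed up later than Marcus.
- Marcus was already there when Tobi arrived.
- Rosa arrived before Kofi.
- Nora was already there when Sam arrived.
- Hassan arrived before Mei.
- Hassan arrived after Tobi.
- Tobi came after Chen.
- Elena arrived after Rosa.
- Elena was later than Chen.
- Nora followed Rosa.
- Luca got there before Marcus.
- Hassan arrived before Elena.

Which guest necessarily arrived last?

Every other guest has a chain of constraints placing them before Elena, so Elena is last.

Elena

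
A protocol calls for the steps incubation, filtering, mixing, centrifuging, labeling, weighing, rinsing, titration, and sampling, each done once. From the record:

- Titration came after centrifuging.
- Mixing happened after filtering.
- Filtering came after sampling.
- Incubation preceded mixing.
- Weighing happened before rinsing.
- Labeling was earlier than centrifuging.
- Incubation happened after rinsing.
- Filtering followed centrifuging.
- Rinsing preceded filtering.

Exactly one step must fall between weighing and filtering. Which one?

rinsing

Tracing the constraints gives weighing → rinsing → filtering, so rinsing sits after weighing and before filtering.
No other step is forced both after weighing and before filtering.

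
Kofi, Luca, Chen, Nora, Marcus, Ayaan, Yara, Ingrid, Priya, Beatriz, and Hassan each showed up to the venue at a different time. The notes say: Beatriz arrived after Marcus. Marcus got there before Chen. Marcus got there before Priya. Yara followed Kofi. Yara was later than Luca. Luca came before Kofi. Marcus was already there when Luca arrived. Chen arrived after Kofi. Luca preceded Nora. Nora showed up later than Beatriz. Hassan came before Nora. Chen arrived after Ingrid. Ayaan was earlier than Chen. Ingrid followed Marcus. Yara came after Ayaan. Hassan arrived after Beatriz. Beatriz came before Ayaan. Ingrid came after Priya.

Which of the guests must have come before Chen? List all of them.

Directly stated before Chen: Ayaan, Ingrid, Kofi, and Marcus.
Beatriz reaches Chen via Beatriz → Ayaan → Chen.
Luca reaches Chen via Luca → Kofi → Chen.
Priya reaches Chen via Priya → Ingrid → Chen.

Ayaan, Beatriz, Ingrid, Kofi, Luca, Marcus, Priya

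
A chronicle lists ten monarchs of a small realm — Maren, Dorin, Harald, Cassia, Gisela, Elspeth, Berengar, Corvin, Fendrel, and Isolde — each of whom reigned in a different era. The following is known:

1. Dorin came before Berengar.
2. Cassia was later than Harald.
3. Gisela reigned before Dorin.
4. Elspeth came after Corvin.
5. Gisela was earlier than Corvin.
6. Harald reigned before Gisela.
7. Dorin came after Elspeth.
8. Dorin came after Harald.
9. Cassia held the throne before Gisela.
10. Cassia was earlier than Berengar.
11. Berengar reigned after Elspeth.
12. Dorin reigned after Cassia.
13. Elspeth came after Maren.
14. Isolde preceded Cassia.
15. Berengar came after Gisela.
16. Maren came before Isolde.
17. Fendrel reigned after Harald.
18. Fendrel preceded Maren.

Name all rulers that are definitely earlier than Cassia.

Fendrel, Harald, Isolde, Maren

Directly stated before Cassia: Harald and Isolde.
Fendrel reaches Cassia via Fendrel → Maren → Isolde → Cassia.
Maren reaches Cassia via Maren → Isolde → Cassia.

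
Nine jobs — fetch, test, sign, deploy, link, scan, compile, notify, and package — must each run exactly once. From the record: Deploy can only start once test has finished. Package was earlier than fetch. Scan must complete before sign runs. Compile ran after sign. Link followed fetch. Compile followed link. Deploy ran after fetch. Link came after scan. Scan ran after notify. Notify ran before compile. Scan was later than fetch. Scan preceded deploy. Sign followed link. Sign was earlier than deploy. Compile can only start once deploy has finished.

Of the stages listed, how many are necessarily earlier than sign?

5

Directly stated before sign: link and scan.
Fetch reaches sign via fetch → link → sign.
Notify reaches sign via notify → scan → sign.
Package reaches sign via package → fetch → link → sign.
That's fetch, link, notify, package, and scan — 5 in all.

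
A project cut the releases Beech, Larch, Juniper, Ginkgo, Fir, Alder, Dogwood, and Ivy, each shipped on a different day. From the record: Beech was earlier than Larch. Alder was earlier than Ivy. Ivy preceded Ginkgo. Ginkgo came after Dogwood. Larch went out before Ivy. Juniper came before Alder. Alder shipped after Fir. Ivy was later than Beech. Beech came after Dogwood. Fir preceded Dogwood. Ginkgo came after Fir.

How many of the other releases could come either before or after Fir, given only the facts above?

1

Forced after Fir: Alder, Beech, Dogwood, Ginkgo, Ivy, and Larch.
That leaves Juniper with no forced order relative to Fir — 1.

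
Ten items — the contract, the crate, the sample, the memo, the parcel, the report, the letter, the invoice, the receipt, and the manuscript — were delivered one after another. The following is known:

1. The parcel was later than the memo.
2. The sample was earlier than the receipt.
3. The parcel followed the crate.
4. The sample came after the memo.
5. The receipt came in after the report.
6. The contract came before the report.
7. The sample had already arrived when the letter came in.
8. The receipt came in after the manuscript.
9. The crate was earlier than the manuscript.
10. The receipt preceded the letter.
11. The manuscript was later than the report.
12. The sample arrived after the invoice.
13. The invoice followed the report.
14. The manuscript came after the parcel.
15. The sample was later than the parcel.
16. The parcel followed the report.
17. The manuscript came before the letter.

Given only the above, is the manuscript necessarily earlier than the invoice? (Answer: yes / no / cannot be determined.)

cannot be determined

No chain of stated constraints runs from the manuscript to the invoice, and none runs from the invoice to the manuscript either.
So the relative order of the manuscript and the invoice is not fixed by the given facts.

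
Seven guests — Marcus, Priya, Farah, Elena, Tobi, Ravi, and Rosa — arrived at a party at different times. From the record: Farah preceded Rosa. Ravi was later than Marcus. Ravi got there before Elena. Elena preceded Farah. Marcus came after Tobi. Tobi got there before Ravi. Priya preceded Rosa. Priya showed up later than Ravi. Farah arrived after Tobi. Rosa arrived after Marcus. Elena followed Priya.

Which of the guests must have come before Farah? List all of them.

Directly stated before Farah: Elena and Tobi.
Marcus reaches Farah via Marcus → Ravi → Elena → Farah.
Priya reaches Farah via Priya → Elena → Farah.
Ravi reaches Farah via Ravi → Elena → Farah.
No chain forces Rosa ahead of Farah.

Elena, Marcus, Priya, Ravi, Tobi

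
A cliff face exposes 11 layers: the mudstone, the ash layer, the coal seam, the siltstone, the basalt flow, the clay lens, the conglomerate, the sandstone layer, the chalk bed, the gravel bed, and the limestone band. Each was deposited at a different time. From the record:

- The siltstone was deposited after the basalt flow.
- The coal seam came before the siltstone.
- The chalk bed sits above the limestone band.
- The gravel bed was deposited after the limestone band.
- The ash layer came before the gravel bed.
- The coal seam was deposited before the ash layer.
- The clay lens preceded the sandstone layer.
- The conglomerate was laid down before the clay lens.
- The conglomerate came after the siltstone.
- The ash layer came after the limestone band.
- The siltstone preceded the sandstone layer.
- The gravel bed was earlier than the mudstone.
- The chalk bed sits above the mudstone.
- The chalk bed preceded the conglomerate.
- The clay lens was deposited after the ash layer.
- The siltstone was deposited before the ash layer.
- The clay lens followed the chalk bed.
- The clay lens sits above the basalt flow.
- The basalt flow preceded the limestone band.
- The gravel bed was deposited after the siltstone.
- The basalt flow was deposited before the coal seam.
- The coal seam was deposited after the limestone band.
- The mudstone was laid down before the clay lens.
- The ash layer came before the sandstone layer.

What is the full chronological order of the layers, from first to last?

The constraints fix every adjacent pair, so only one ordering works:
the basalt flow → the limestone band → the coal seam → the siltstone → the ash layer → the gravel bed → the mudstone → the chalk bed → the conglomerate → the clay lens → the sandstone layer.

the basalt flow, the limestone band, the coal seam, the siltstone, the ash layer, the gravel bed, the mudstone, the chalk bed, the conglomerate, the clay lens, the sandstone layer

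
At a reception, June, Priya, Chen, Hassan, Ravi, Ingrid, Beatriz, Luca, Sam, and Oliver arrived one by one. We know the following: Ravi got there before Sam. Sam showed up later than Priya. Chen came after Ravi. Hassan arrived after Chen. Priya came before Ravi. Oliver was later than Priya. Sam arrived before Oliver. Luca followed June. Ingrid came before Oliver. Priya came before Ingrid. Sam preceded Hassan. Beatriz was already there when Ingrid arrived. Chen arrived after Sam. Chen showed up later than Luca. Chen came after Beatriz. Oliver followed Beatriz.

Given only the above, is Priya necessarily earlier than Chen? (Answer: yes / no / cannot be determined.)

yes

Chain the constraints: Priya → Sam → Chen. Each link is directly stated, so Priya comes before Chen.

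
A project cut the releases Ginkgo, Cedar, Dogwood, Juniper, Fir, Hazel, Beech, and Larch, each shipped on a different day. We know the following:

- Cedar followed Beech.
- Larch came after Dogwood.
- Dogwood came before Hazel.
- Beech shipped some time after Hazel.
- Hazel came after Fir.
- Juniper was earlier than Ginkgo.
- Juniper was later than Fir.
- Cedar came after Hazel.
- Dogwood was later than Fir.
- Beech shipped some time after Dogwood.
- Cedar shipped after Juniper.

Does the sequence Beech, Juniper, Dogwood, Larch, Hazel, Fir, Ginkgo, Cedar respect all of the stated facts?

no

The constraints require Hazel before Beech, but in the proposed sequence Beech appears ahead of Hazel. That one violation is enough.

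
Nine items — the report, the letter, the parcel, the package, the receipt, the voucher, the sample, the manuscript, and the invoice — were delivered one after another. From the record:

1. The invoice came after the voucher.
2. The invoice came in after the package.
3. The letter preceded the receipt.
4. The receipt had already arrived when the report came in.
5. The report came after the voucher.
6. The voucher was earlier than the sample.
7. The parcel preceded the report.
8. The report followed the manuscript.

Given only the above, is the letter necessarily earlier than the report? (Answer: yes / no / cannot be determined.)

Chain the constraints: the letter → the receipt → the report. Each link is directly stated, so the letter comes before the report.

yes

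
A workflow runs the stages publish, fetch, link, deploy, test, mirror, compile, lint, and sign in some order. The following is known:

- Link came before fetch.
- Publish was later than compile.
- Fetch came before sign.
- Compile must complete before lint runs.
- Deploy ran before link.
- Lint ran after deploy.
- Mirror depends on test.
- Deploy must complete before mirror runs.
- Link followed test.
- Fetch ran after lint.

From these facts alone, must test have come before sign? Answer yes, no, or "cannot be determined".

Chain the constraints: test → link → fetch → sign. Each link is directly stated, so test comes before sign.

yes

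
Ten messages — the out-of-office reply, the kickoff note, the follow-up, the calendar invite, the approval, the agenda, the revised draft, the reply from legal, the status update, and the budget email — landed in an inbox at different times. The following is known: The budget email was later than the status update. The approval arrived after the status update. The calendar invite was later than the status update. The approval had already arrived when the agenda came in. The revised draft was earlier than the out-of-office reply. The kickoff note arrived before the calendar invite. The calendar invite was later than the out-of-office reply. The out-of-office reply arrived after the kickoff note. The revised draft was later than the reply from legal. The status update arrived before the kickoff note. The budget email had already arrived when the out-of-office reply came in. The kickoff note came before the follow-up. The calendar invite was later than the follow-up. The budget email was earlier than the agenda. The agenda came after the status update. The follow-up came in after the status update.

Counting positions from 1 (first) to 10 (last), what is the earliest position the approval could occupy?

The status update must come before the approval — 1 forced predecessor.
Nothing else is forced ahead of the approval, so its earliest slot is position 1 + 1 = 2.

2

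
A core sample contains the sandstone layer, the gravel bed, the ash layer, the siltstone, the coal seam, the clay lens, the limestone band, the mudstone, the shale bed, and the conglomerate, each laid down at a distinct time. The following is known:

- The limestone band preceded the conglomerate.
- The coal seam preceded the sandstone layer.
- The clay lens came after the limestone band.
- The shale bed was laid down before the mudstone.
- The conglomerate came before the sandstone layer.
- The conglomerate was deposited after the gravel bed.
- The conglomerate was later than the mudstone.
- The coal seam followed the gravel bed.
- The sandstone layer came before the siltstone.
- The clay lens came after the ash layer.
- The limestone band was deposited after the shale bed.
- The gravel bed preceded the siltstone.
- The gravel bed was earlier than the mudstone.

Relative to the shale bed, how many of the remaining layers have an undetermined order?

3

Forced after the shale bed: the clay lens, the conglomerate, the limestone band, the mudstone, the sandstone layer, and the siltstone.
That leaves the ash layer, the coal seam, and the gravel bed with no forced order relative to the shale bed — 3.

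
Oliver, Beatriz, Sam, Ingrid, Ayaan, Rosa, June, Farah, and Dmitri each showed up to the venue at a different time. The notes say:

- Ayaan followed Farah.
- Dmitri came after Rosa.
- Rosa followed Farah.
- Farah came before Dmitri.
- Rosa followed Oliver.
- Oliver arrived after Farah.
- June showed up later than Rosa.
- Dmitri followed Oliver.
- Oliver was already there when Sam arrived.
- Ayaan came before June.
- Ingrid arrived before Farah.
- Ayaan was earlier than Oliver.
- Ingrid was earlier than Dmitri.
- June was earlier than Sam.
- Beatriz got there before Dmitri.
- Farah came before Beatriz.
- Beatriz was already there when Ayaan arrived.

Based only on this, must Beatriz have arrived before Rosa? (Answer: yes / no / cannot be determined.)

Chain the constraints: Beatriz → Ayaan → Oliver → Rosa. Each link is directly stated, so Beatriz comes before Rosa.

yes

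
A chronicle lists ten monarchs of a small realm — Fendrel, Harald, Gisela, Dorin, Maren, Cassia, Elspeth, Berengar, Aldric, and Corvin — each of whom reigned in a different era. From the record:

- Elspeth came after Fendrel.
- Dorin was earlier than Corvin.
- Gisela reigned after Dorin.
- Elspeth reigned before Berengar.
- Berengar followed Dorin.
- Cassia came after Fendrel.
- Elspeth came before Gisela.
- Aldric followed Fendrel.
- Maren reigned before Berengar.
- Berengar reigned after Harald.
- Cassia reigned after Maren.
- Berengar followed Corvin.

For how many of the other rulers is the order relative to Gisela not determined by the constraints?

Forced before Gisela: Dorin, Elspeth, and Fendrel.
That leaves Aldric, Berengar, Cassia, Corvin, Harald, and Maren with no forced order relative to Gisela — 6.

6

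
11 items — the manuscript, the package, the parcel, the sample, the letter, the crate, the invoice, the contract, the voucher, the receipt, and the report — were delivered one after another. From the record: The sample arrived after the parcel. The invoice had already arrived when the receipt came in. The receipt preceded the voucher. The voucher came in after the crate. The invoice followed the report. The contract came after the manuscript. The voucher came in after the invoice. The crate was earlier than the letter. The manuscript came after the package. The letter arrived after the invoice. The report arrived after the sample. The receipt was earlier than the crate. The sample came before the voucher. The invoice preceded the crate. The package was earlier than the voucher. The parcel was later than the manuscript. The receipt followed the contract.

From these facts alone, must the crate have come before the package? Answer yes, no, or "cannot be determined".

no

Tracing the constraints gives the package → the manuscript → the contract → the receipt → the crate, so the package must come before the crate.
That means the crate cannot be before the package.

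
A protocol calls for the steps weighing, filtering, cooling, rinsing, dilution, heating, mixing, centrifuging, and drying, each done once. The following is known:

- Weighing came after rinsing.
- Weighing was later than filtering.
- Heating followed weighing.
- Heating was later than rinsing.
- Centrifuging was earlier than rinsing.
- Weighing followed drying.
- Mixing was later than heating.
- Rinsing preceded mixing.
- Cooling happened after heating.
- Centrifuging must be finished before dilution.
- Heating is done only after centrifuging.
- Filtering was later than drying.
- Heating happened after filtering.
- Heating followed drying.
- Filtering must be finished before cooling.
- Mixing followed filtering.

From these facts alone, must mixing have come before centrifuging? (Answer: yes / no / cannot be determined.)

no

Tracing the constraints gives centrifuging → rinsing → mixing, so centrifuging must come before mixing.
That means mixing cannot be before centrifuging.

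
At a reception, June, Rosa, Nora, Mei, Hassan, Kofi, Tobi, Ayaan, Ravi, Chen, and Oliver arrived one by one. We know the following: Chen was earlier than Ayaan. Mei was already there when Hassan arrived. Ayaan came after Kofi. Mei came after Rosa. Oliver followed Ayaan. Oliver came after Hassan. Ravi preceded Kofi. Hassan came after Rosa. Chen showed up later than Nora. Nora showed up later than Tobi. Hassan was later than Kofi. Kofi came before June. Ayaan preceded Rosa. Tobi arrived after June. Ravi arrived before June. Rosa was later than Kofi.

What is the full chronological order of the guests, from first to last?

Ravi, Kofi, June, Tobi, Nora, Chen, Ayaan, Rosa, Mei, Hassan, Oliver

The constraints fix every adjacent pair, so only one ordering works:
Ravi → Kofi → June → Tobi → Nora → Chen → Ayaan → Rosa → Mei → Hassan → Oliver.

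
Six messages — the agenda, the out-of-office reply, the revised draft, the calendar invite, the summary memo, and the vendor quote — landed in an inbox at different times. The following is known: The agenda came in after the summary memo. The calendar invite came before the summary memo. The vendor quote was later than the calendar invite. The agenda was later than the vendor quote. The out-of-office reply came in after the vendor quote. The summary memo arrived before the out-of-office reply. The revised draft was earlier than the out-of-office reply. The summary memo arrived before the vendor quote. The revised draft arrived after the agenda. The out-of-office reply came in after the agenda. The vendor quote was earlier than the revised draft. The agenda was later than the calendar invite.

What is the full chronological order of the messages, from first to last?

the calendar invite, the summary memo, the vendor quote, the agenda, the revised draft, the out-of-office reply

The constraints fix every adjacent pair, so only one ordering works:
the calendar invite → the summary memo → the vendor quote → the agenda → the revised draft → the out-of-office reply.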